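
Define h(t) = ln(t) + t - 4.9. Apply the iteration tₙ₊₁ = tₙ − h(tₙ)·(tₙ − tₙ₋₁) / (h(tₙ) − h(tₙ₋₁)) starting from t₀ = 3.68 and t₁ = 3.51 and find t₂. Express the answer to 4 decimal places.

h(3.68) = 0.082913, h(3.51) = -0.134384
t₂ = 3.510000 − (-0.134384)·(3.510000 − 3.680000) / (-0.134384 − 0.082913) = 3.510000 − (0.022845)/(-0.217297) = 3.615134

3.6151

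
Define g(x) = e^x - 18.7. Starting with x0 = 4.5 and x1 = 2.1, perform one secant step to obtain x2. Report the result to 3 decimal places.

2.409

g(4.5) = 71.31713, g(2.1) = -10.53383
x2 = 2.10000 − (-10.53383)·(2.10000 − 4.50000) / (-10.53383 − 71.31713) = 2.10000 − (25.28119)/(-81.85096) = 2.40887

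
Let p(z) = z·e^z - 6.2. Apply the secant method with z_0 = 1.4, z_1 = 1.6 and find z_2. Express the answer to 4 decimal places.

1.4465

p(1.4) = -0.522720, p(1.6) = 1.724852
z_2 = 1.600000 − 1.724852·(1.600000 − 1.400000) / (1.724852 − (-0.522720)) = 1.600000 − (0.344970)/(2.247572) = 1.446514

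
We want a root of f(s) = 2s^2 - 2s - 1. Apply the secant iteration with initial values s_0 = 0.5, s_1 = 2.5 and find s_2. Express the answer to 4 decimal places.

f(0.5) = -1.500000, f(2.5) = 6.500000
s_2 = 2.500000 − 6.500000·(2.500000 − 0.500000) / (6.500000 − (-1.500000)) = 2.500000 − (13.000000)/(8.000000) = 0.875000

0.8750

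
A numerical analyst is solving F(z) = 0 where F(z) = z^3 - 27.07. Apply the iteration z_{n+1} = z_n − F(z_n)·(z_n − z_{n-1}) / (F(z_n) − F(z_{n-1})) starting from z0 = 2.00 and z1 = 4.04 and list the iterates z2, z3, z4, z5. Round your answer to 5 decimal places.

F(2.00) = -19.0700000, F(4.04) = 38.8692640
z2 = 4.0400000 − 38.8692640·(4.0400000 − 2.0000000) / (38.8692640 − (-19.0700000)) = 4.0400000 − (79.2932986)/(57.9392640) = 2.6714410
F(2.6714410) = -8.0050012
z3 = 2.6714410 − (-8.0050012)·(2.6714410 − 4.0400000) / (-8.0050012 − 38.8692640) = 2.6714410 − (10.9553160)/(-46.8742652) = 2.9051581
F(2.9051581) = -2.5506291
z4 = 2.9051581 − (-2.5506291)·(2.9051581 − 2.6714410) / (-2.5506291 − (-8.0050012)) = 2.9051581 − (-0.5961256)/(5.4543721) = 3.0144513
F(3.0144513) = 0.3220671
z5 = 3.0144513 − 0.3220671·(3.0144513 − 2.9051581) / (0.3220671 − (-2.5506291)) = 3.0144513 − (0.0351997)/(2.8726962) = 3.0021981

2.67144, 2.90516, 3.01445, 3.00220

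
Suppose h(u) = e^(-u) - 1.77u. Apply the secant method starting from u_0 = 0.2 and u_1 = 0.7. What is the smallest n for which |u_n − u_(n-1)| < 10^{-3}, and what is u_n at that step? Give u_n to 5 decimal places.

n = 4, u_n = 0.38459

h(0.2) = 0.4647308, h(0.7) = -0.7424147
u_2 = 0.7000000 − (-0.7424147)·(0.5000000)/(-1.2071454) = 0.3924916;  |Δ| = 0.3075084
h(0.3924916) = -0.0193381
u_3 = 0.3924916 − (-0.0193381)·(-0.3075084)/(0.7230765) = 0.3842675;  |Δ| = 0.0082241
h(0.3842675) = 0.0007957
u_4 = 0.3842675 − 0.0007957·(-0.0082241)/(0.0201338) = 0.3845926;  |Δ| = 0.0003250
|u_4 − u_3| = 0.0003250 < 10^{-3}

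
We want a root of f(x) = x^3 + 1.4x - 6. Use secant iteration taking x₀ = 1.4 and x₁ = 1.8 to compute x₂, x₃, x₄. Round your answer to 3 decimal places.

1.542, 1.560, 1.562

f(1.4) = -1.29600, f(1.8) = 2.35200
x₂ = 1.80000 − 2.35200·(1.80000 − 1.40000) / (2.35200 − (-1.29600)) = 1.80000 − (0.94080)/(3.64800) = 1.54211
f(1.54211) = -0.17379
x₃ = 1.54211 − (-0.17379)·(1.54211 − 1.80000) / (-0.17379 − 2.35200) = 1.54211 − (0.04482)/(-2.52579) = 1.55985
f(1.55985) = -0.02089
x₄ = 1.55985 − (-0.02089)·(1.55985 − 1.54211) / (-0.02089 − (-0.17379)) = 1.55985 − (-0.00037)/(0.15290) = 1.56227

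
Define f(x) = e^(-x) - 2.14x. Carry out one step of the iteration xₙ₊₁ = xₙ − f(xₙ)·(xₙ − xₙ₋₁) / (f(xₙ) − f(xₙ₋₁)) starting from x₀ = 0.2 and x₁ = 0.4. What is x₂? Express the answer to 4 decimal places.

f(0.2) = 0.390731, f(0.4) = -0.185680
x₂ = 0.400000 − (-0.185680)·(0.400000 − 0.200000) / (-0.185680 − 0.390731) = 0.400000 − (-0.037136)/(-0.576411) = 0.335574

0.3356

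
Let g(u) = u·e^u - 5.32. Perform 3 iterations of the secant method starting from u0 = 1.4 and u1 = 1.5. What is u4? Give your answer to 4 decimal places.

g(1.4) = 0.357280, g(1.5) = 1.402534
u2 = 1.500000 − 1.402534·(1.500000 − 1.400000) / (1.402534 − 0.357280) = 1.500000 − (0.140253)/(1.045254) = 1.365819
g(1.365819) = 0.032549
u3 = 1.365819 − 0.032549·(1.365819 − 1.500000) / (0.032549 − 1.402534) = 1.365819 − (-0.004368)/(-1.369984) = 1.362631
g(1.362631) = 0.003059
u4 = 1.362631 − 0.003059·(1.362631 − 1.365819) / (0.003059 − 0.032549) = 1.362631 − (-0.000010)/(-0.029490) = 1.362300

1.3623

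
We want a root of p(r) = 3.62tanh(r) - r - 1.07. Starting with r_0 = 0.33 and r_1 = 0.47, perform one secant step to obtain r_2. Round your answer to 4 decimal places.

0.4479

p(0.33) = -0.246955, p(0.47) = 0.046282
r_2 = 0.470000 − 0.046282·(0.470000 − 0.330000) / (0.046282 − (-0.246955)) = 0.470000 − (0.006479)/(0.293236) = 0.447904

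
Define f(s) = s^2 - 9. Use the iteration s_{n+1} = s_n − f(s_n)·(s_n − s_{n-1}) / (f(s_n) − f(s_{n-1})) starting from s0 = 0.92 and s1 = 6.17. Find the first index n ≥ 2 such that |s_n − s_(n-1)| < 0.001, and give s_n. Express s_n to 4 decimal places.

n = 7, s_n = 3.0000

f(0.92) = -8.153600, f(6.17) = 29.068900
s2 = 6.170000 − 29.068900·(5.250000)/(37.222500) = 2.070014;  |Δ| = 4.099986
f(2.070014) = -4.715042
s3 = 2.070014 − (-4.715042)·(-4.099986)/(-33.783942) = 2.642227;  |Δ| = 0.572213
f(2.642227) = -2.018637
s4 = 2.642227 − (-2.018637)·(0.572213)/(2.696405) = 3.070608;  |Δ| = 0.428382
f(3.070608) = 0.428636
s5 = 3.070608 − 0.428636·(0.428382)/(2.447273) = 2.995578;  |Δ| = 0.075030
f(2.995578) = -0.026512
s6 = 2.995578 − (-0.026512)·(-0.075030)/(-0.455148) = 2.999949;  |Δ| = 0.004370
f(2.999949) = -0.000309
s7 = 2.999949 − (-0.000309)·(0.004370)/(0.026203) = 3.000000;  |Δ| = 0.000052
|s7 − s6| = 0.000052 < 0.001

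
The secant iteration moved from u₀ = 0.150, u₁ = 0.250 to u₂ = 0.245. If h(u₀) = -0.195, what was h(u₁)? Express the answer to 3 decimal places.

0.010

The secant line through (0.150, -0.195) and (0.250, h(u₁)) crosses zero at u₂ = 0.245.
So (0.150, -0.195), (0.250, h(u₁)), (0.245, 0) are collinear:
h(u₁) = -0.195 · (0.250 − 0.245) / (0.150 − 0.245) = -0.195 · (0.00500)/(-0.09500) = 0.01026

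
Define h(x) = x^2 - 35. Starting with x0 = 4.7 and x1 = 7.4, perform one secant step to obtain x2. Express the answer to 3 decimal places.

5.767

h(4.7) = -12.91000, h(7.4) = 19.76000
x2 = 7.40000 − 19.76000·(7.40000 − 4.70000) / (19.76000 − (-12.91000)) = 7.40000 − (53.35200)/(32.67000) = 5.76694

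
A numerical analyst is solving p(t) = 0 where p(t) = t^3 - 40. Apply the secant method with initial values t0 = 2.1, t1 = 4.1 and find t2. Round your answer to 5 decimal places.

3.13047

p(2.1) = -30.7390000, p(4.1) = 28.9210000
t2 = 4.1000000 − 28.9210000·(4.1000000 − 2.1000000) / (28.9210000 − (-30.7390000)) = 4.1000000 − (57.8420000)/(59.6600000) = 3.1304727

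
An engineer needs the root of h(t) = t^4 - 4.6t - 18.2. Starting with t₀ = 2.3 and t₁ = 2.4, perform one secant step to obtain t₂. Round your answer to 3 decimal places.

h(2.3) = -0.79590, h(2.4) = 3.93760
t₂ = 2.40000 − 3.93760·(2.40000 − 2.30000) / (3.93760 − (-0.79590)) = 2.40000 − (0.39376)/(4.73350) = 2.31681

2.317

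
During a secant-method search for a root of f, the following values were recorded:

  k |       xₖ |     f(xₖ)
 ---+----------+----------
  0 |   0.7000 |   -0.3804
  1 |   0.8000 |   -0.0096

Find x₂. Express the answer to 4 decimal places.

x₂ = 0.8000 − (-0.0096)·(0.8000 − 0.7000) / (-0.0096 − (-0.3804))
   = 0.8000 − (-0.000960)/(0.370800) = 0.802589

0.8026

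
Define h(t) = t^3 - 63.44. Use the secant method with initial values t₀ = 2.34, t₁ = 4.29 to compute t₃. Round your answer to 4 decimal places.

3.9768

h(2.34) = -50.627096, h(4.29) = 15.513589
t₂ = 4.290000 − 15.513589·(4.290000 − 2.340000) / (15.513589 − (-50.627096)) = 4.290000 − (30.251499)/(66.140685) = 3.832619
h(3.832619) = -7.142785
t₃ = 3.832619 − (-7.142785)·(3.832619 − 4.290000) / (-7.142785 − 15.513589) = 3.832619 − (3.266975)/(-22.656374) = 3.976816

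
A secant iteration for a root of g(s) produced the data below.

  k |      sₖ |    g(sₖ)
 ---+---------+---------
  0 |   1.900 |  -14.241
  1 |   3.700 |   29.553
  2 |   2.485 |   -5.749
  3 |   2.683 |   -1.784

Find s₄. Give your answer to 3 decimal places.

2.772

s₄ = 2.683 − (-1.784)·(2.683 − 2.485) / (-1.784 − (-5.749))
   = 2.683 − (-0.35323)/(3.96500) = 2.77209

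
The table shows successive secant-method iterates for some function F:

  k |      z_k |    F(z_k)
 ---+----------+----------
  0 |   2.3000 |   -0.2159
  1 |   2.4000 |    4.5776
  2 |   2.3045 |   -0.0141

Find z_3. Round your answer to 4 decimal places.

2.3048

z_3 = 2.3045 − (-0.0141)·(2.3045 − 2.4000) / (-0.0141 − 4.5776)
   = 2.3045 − (0.001347)/(-4.591700) = 2.304793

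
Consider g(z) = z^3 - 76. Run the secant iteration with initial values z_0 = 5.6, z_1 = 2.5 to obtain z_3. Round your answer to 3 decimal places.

g(5.6) = 99.61600, g(2.5) = -60.37500
z_2 = 2.50000 − (-60.37500)·(2.50000 − 5.60000) / (-60.37500 − 99.61600) = 2.50000 − (187.16250)/(-159.99100) = 3.66983
g(3.66983) = -26.57595
z_3 = 3.66983 − (-26.57595)·(3.66983 − 2.50000) / (-26.57595 − (-60.37500)) = 3.66983 − (-31.08938)/(33.79905) = 4.58966

4.590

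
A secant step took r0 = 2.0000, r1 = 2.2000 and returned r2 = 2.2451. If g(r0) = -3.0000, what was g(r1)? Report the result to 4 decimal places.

-0.5520

The secant line through (2.0000, -3.0000) and (2.2000, g(r1)) crosses zero at r2 = 2.2451.
So (2.0000, -3.0000), (2.2000, g(r1)), (2.2451, 0) are collinear:
g(r1) = -3.0000 · (2.2000 − 2.2451) / (2.0000 − 2.2451) = -3.0000 · (-0.045100)/(-0.245100) = -0.552020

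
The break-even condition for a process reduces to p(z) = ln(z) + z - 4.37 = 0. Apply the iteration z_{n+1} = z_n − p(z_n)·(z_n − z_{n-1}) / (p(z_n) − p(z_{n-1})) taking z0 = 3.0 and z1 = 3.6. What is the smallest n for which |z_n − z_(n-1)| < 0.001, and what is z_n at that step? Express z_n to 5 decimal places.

p(3.0) = -0.2713877, p(3.6) = 0.5109338
z2 = 3.6000000 − 0.5109338·(0.6000000)/(0.7823216) = 3.2081403;  |Δ| = 0.3918597
p(3.2081403) = 0.0038317
z3 = 3.2081403 − 0.0038317·(-0.3918597)/(-0.5071022) = 3.2051794;  |Δ| = 0.0029609
p(3.2051794) = -0.0000526
z4 = 3.2051794 − (-0.0000526)·(-0.0029609)/(-0.0038843) = 3.2052194;  |Δ| = 0.0000401
|z4 − z3| = 0.0000401 < 0.001

n = 4, z_n = 3.20522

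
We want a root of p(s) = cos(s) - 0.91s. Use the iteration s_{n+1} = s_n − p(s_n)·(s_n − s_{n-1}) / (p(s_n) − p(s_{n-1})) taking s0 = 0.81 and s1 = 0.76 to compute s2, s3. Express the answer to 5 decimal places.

p(0.81) = -0.0476016, p(0.76) = 0.0332360
s2 = 0.7600000 − 0.0332360·(0.7600000 − 0.8100000) / (0.0332360 − (-0.0476016)) = 0.7600000 − (-0.0016618)/(0.0808376) = 0.7805573
p(0.7805573) = 0.0002144
s3 = 0.7805573 − 0.0002144·(0.7805573 − 0.7600000) / (0.0002144 − 0.0332360) = 0.7805573 − (0.0000044)/(-0.0330216) = 0.7806907

0.78056, 0.78069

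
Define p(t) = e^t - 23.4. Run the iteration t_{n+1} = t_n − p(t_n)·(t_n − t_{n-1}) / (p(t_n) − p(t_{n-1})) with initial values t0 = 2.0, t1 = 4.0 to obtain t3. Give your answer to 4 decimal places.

p(2.0) = -16.010944, p(4.0) = 31.198150
t2 = 4.000000 − 31.198150·(4.000000 − 2.000000) / (31.198150 − (-16.010944)) = 4.000000 − (62.396300)/(47.209094) = 2.678299
p(2.678299) = -8.839693
t3 = 2.678299 − (-8.839693)·(2.678299 − 4.000000) / (-8.839693 − 31.198150) = 2.678299 − (11.683430)/(-40.037843) = 2.970109

2.9701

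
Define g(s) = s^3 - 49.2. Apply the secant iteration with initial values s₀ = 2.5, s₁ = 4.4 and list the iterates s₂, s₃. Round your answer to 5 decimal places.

3.41710, 3.61896

g(2.5) = -33.5750000, g(4.4) = 35.9840000
s₂ = 4.4000000 − 35.9840000·(4.4000000 − 2.5000000) / (35.9840000 − (-33.5750000)) = 4.4000000 − (68.3696000)/(69.5590000) = 3.4170992
g(3.4170992) = -9.3000141
s₃ = 3.4170992 − (-9.3000141)·(3.4170992 − 4.4000000) / (-9.3000141 − 35.9840000) = 3.4170992 − (9.1409917)/(-45.2840141) = 3.6189583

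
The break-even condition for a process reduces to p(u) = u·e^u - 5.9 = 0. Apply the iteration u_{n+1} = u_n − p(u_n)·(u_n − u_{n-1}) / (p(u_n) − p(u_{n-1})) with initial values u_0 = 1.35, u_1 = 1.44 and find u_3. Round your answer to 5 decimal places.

1.42251

p(1.35) = -0.6924755, p(1.44) = 0.1778020
u_2 = 1.4400000 − 0.1778020·(1.4400000 − 1.3500000) / (0.1778020 − (-0.6924755)) = 1.4400000 − (0.0160022)/(0.8702775) = 1.4216126
p(1.4216126) = -0.0091259
u_3 = 1.4216126 − (-0.0091259)·(1.4216126 − 1.4400000) / (-0.0091259 − 0.1778020) = 1.4216126 − (0.0001678)/(-0.1869279) = 1.4225102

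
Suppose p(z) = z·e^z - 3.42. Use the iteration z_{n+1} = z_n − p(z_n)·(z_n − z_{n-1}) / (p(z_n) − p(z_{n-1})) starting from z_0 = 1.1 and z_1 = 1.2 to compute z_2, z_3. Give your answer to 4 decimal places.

p(1.1) = -0.115417, p(1.2) = 0.564140
z_2 = 1.200000 − 0.564140·(1.200000 − 1.100000) / (0.564140 − (-0.115417)) = 1.200000 − (0.056414)/(0.679558) = 1.116984
p(1.116984) = -0.006915
z_3 = 1.116984 − (-0.006915)·(1.116984 − 1.200000) / (-0.006915 − 0.564140) = 1.116984 − (0.000574)/(-0.571055) = 1.117989

1.1170, 1.1180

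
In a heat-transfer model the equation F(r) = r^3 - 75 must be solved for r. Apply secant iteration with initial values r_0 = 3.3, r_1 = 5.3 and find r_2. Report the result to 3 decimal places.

3.992

F(3.3) = -39.06300, F(5.3) = 73.87700
r_2 = 5.30000 − 73.87700·(5.30000 − 3.30000) / (73.87700 − (-39.06300)) = 5.30000 − (147.75400)/(112.94000) = 3.99175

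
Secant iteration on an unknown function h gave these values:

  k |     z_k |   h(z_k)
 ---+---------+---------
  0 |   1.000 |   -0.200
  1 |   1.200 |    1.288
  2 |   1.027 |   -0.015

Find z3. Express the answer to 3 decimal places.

z3 = 1.027 − (-0.015)·(1.027 − 1.200) / (-0.015 − 1.288)
   = 1.027 − (0.00260)/(-1.30300) = 1.02899

1.029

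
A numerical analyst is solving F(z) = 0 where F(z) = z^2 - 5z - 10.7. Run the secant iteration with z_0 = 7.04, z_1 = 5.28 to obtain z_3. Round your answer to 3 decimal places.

6.632

F(7.04) = 3.66160, F(5.28) = -9.22160
z_2 = 5.28000 − (-9.22160)·(5.28000 − 7.04000) / (-9.22160 − 3.66160) = 5.28000 − (16.23002)/(-12.88320) = 6.53978
F(6.53978) = -0.63017
z_3 = 6.53978 − (-0.63017)·(6.53978 − 5.28000) / (-0.63017 − (-9.22160)) = 6.53978 − (-0.79387)/(8.59143) = 6.63218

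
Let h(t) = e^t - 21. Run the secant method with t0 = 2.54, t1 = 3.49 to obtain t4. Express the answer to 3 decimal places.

3.046

h(2.54) = -8.32033, h(3.49) = 11.78595
t2 = 3.49000 − 11.78595·(3.49000 − 2.54000) / (11.78595 − (-8.32033)) = 3.49000 − (11.19665)/(20.10628) = 2.93313
h(2.93313) = -2.21372
t3 = 2.93313 − (-2.21372)·(2.93313 − 3.49000) / (-2.21372 − 11.78595) = 2.93313 − (1.23276)/(-13.99967) = 3.02118
h(3.02118) = -0.48445
t4 = 3.02118 − (-0.48445)·(3.02118 − 2.93313) / (-0.48445 − (-2.21372)) = 3.02118 − (-0.04266)/(1.72928) = 3.04585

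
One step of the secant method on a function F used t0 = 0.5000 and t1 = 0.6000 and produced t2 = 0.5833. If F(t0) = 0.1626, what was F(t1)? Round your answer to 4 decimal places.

-0.0326

The secant line through (0.5000, 0.1626) and (0.6000, F(t1)) crosses zero at t2 = 0.5833.
So (0.5000, 0.1626), (0.6000, F(t1)), (0.5833, 0) are collinear:
F(t1) = 0.1626 · (0.6000 − 0.5833) / (0.5000 − 0.5833) = 0.1626 · (0.016700)/(-0.083300) = -0.032598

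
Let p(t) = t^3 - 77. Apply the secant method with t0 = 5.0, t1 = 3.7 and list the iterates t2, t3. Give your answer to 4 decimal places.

p(5.0) = 48.000000, p(3.7) = -26.347000
t2 = 3.700000 − (-26.347000)·(3.700000 − 5.000000) / (-26.347000 − 48.000000) = 3.700000 − (34.251100)/(-74.347000) = 4.160692
p(4.160692) = -4.972749
t3 = 4.160692 − (-4.972749)·(4.160692 − 3.700000) / (-4.972749 − (-26.347000)) = 4.160692 − (-2.290908)/(21.374251) = 4.267873

4.1607, 4.2679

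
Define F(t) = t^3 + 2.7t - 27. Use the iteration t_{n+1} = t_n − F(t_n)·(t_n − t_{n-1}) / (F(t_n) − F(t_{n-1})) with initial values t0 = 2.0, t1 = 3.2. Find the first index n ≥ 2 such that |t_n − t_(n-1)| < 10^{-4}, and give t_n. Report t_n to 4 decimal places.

n = 6, t_n = 2.7011

F(2.0) = -13.600000, F(3.2) = 14.408000
t2 = 3.200000 − 14.408000·(1.200000)/(28.008000) = 2.582691;  |Δ| = 0.617309
F(2.582691) = -2.799437
t3 = 2.582691 − (-2.799437)·(-0.617309)/(-17.207437) = 2.683119;  |Δ| = 0.100429
F(2.683119) = -0.439457
t4 = 2.683119 − (-0.439457)·(0.100429)/(2.359980) = 2.701820;  |Δ| = 0.018701
F(2.701820) = 0.017751
t5 = 2.701820 − 0.017751·(0.018701)/(0.457207) = 2.701094;  |Δ| = 0.000726
F(2.701094) = -0.000106
t6 = 2.701094 − (-0.000106)·(-0.000726)/(-0.017856) = 2.701099;  |Δ| = 0.000004
|t6 − t5| = 0.000004 < 10^{-4}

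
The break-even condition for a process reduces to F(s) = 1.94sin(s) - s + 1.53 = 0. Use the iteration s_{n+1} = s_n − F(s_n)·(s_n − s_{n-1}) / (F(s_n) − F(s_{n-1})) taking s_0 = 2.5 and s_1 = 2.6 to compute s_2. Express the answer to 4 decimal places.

F(2.5) = 0.191036, F(2.6) = -0.069927
s_2 = 2.600000 − (-0.069927)·(2.600000 − 2.500000) / (-0.069927 − 0.191036) = 2.600000 − (-0.006993)/(-0.260963) = 2.573204

2.5732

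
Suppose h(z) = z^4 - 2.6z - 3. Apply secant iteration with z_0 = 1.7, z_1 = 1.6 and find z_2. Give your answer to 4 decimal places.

1.6394

h(1.7) = 0.932100, h(1.6) = -0.606400
z_2 = 1.600000 − (-0.606400)·(1.600000 − 1.700000) / (-0.606400 − 0.932100) = 1.600000 − (0.060640)/(-1.538500) = 1.639415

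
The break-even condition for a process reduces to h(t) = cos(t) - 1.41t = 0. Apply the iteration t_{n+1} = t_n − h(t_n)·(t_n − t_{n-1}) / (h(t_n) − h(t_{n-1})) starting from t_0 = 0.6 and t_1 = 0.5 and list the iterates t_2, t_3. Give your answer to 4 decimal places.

0.5893, 0.5895

h(0.6) = -0.020664, h(0.5) = 0.172583
t_2 = 0.500000 − 0.172583·(0.500000 − 0.600000) / (0.172583 − (-0.020664)) = 0.500000 − (-0.017258)/(0.193247) = 0.589307
h(0.589307) = 0.000404
t_3 = 0.589307 − 0.000404·(0.589307 − 0.500000) / (0.000404 − 0.172583) = 0.589307 − (0.000036)/(-0.172179) = 0.589516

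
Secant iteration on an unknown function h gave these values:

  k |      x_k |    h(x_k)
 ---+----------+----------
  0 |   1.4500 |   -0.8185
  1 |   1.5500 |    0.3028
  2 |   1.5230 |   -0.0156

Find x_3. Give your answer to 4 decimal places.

1.5243

x_3 = 1.5230 − (-0.0156)·(1.5230 − 1.5500) / (-0.0156 − 0.3028)
   = 1.5230 − (0.000421)/(-0.318400) = 1.524323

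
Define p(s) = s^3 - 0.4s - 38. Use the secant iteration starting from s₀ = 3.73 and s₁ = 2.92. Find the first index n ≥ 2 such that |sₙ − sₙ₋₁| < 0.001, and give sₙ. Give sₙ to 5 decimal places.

n = 5, sₙ = 3.40163

p(3.73) = 12.4031170, p(2.92) = -14.2709120
s₂ = 2.9200000 − (-14.2709120)·(-0.8100000)/(-26.6740290) = 3.3533593;  |Δ| = 0.4333593
p(3.3533593) = -1.6327558
s₃ = 3.3533593 − (-1.6327558)·(0.4333593)/(12.6381562) = 3.4093461;  |Δ| = 0.0559868
p(3.4093461) = 0.2652763
s₄ = 3.4093461 − 0.2652763·(0.0559868)/(1.8980321) = 3.4015212;  |Δ| = 0.0078249
p(3.4015212) = -0.0038305
s₅ = 3.4015212 − (-0.0038305)·(-0.0078249)/(-0.2691069) = 3.4016326;  |Δ| = 0.0001114
|s₅ − s₄| = 0.0001114 < 0.001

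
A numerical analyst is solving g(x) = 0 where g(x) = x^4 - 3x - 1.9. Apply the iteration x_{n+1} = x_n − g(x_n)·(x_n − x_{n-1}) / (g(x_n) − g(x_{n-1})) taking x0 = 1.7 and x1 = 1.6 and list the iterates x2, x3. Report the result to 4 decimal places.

1.6098, 1.6108

g(1.7) = 1.352100, g(1.6) = -0.146400
x2 = 1.600000 − (-0.146400)·(1.600000 − 1.700000) / (-0.146400 − 1.352100) = 1.600000 − (0.014640)/(-1.498500) = 1.609770
g(1.609770) = -0.014169
x3 = 1.609770 − (-0.014169)·(1.609770 − 1.600000) / (-0.014169 − (-0.146400)) = 1.609770 − (-0.000138)/(0.132231) = 1.610817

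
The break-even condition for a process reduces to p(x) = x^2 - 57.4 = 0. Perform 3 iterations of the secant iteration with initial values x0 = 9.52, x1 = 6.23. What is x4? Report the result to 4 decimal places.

7.5761

p(9.52) = 33.230400, p(6.23) = -18.587100
x2 = 6.230000 − (-18.587100)·(6.230000 − 9.520000) / (-18.587100 − 33.230400) = 6.230000 − (61.151559)/(-51.817500) = 7.410133
p(7.410133) = -2.489924
x3 = 7.410133 − (-2.489924)·(7.410133 − 6.230000) / (-2.489924 − (-18.587100)) = 7.410133 − (-2.938442)/(16.097176) = 7.592677
p(7.592677) = 0.248749
x4 = 7.592677 − 0.248749·(7.592677 − 7.410133) / (0.248749 − (-2.489924)) = 7.592677 − (0.045408)/(2.738672) = 7.576097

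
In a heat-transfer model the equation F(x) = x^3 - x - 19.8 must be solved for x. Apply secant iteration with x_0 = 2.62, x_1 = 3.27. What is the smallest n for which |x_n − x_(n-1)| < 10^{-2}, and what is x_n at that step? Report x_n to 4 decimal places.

F(2.62) = -4.435272, F(3.27) = 11.895783
x_2 = 3.270000 − 11.895783·(0.650000)/(16.331055) = 2.796530;  |Δ| = 0.473470
F(2.796530) = -0.726036
x_3 = 2.796530 − (-0.726036)·(-0.473470)/(-12.621819) = 2.823765;  |Δ| = 0.027235
F(2.823765) = -0.108046
x_4 = 2.823765 − (-0.108046)·(0.027235)/(0.617990) = 2.828527;  |Δ| = 0.004762
|x_4 − x_3| = 0.004762 < 10^{-2}

n = 4, x_n = 2.8285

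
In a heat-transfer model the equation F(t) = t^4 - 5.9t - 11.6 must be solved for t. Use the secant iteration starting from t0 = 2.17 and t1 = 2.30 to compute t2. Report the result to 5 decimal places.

2.22746

F(2.17) = -2.2292608, F(2.30) = 2.8141000
t2 = 2.3000000 − 2.8141000·(2.3000000 − 2.1700000) / (2.8141000 − (-2.2292608)) = 2.3000000 − (0.3658330)/(5.0433608) = 2.2274625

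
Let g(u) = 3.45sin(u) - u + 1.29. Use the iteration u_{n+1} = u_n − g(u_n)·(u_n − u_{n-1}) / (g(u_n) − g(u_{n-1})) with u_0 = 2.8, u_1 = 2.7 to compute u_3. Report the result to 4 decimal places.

g(2.8) = -0.354291, g(2.7) = 0.064461
u_2 = 2.700000 − 0.064461·(2.700000 − 2.800000) / (0.064461 − (-0.354291)) = 2.700000 − (-0.006446)/(0.418751) = 2.715394
g(2.715394) = 0.000881
u_3 = 2.715394 − 0.000881·(2.715394 − 2.700000) / (0.000881 − 0.064461) = 2.715394 − (0.000014)/(-0.063579) = 2.715607

2.7156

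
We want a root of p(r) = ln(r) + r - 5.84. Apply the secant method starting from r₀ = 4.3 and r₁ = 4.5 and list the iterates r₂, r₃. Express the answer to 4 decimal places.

p(4.3) = -0.081385, p(4.5) = 0.164077
r₂ = 4.500000 − 0.164077·(4.500000 − 4.300000) / (0.164077 − (-0.081385)) = 4.500000 − (0.032815)/(0.245462) = 4.366312
p(4.366312) = 0.000230
r₃ = 4.366312 − 0.000230·(4.366312 − 4.500000) / (0.000230 − 0.164077) = 4.366312 − (-0.000031)/(-0.163847) = 4.366124

4.3663, 4.3661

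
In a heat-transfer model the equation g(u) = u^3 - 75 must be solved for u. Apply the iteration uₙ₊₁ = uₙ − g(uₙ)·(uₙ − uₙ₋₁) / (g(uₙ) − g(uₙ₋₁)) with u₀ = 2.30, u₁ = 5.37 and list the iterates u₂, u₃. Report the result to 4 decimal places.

3.6519, 4.0775

g(2.30) = -62.833000, g(5.37) = 79.854153
u₂ = 5.370000 − 79.854153·(5.370000 − 2.300000) / (79.854153 − (-62.833000)) = 5.370000 − (245.152250)/(142.687153) = 3.651890
g(3.651890) = -26.297304
u₃ = 3.651890 − (-26.297304)·(3.651890 − 5.370000) / (-26.297304 − 79.854153) = 3.651890 − (45.181666)/(-106.151457) = 4.077524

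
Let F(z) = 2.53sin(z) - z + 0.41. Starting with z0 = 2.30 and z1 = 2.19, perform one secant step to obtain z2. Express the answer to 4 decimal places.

2.2987

F(2.30) = -0.003366, F(2.19) = 0.280282
z2 = 2.190000 − 0.280282·(2.190000 − 2.300000) / (0.280282 − (-0.003366)) = 2.190000 − (-0.030831)/(0.283648) = 2.298695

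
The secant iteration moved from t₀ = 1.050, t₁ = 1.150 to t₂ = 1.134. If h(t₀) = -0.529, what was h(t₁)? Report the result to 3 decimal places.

0.101

The secant line through (1.050, -0.529) and (1.150, h(t₁)) crosses zero at t₂ = 1.134.
So (1.050, -0.529), (1.150, h(t₁)), (1.134, 0) are collinear:
h(t₁) = -0.529 · (1.150 − 1.134) / (1.050 − 1.134) = -0.529 · (0.01600)/(-0.08400) = 0.10076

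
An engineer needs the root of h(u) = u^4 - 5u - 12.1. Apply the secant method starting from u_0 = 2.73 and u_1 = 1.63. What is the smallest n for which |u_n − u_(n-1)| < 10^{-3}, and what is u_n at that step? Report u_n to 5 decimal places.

n = 7, u_n = 2.19128

h(2.73) = 29.7957184, h(1.63) = -13.1908824
u_2 = 1.6300000 − (-13.1908824)·(-1.1000000)/(-42.9866008) = 1.9675464;  |Δ| = 0.3375464
h(1.9675464) = -6.9512429
u_3 = 1.9675464 − (-6.9512429)·(0.3375464)/(6.2396395) = 2.3435884;  |Δ| = 0.3760420
h(2.3435884) = 6.3485879
u_4 = 2.3435884 − 6.3485879·(0.3760420)/(13.2998308) = 2.1640872;  |Δ| = 0.1795012
h(2.1640872) = -0.9873872
u_5 = 2.1640872 − (-0.9873872)·(-0.1795012)/(-7.3359751) = 2.1882472;  |Δ| = 0.0241600
h(2.1882472) = -0.1122151
u_6 = 2.1882472 − (-0.1122151)·(0.0241600)/(0.8751721) = 2.1913450;  |Δ| = 0.0030978
h(2.1913450) = 0.0024105
u_7 = 2.1913450 − 0.0024105·(0.0030978)/(0.1146256) = 2.1912798;  |Δ| = 0.0000651
|u_7 − u_6| = 0.0000651 < 10^{-3}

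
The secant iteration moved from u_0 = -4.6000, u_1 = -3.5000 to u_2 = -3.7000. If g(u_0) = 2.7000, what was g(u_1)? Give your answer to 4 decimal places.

The secant line through (-4.6000, 2.7000) and (-3.5000, g(u_1)) crosses zero at u_2 = -3.7000.
So (-4.6000, 2.7000), (-3.5000, g(u_1)), (-3.7000, 0) are collinear:
g(u_1) = 2.7000 · (-3.5000 − (-3.7000)) / (-4.6000 − (-3.7000)) = 2.7000 · (0.200000)/(-0.900000) = -0.600000

-0.6000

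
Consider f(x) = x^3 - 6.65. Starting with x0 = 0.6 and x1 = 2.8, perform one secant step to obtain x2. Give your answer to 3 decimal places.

1.251

f(0.6) = -6.43400, f(2.8) = 15.30200
x2 = 2.80000 − 15.30200·(2.80000 − 0.60000) / (15.30200 − (-6.43400)) = 2.80000 − (33.66440)/(21.73600) = 1.25121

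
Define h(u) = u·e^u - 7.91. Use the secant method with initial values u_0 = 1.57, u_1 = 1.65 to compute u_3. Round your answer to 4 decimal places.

h(1.57) = -0.363562, h(1.65) = 0.681517
u_2 = 1.650000 − 0.681517·(1.650000 − 1.570000) / (0.681517 − (-0.363562)) = 1.650000 − (0.054521)/(1.045079) = 1.597830
h(1.597830) = -0.013046
u_3 = 1.597830 − (-0.013046)·(1.597830 − 1.650000) / (-0.013046 − 0.681517) = 1.597830 − (0.000681)/(-0.694563) = 1.598810

1.5988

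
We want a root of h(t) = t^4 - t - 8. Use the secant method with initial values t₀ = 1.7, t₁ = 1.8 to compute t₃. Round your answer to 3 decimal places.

h(1.7) = -1.34790, h(1.8) = 0.69760
t₂ = 1.80000 − 0.69760·(1.80000 − 1.70000) / (0.69760 − (-1.34790)) = 1.80000 − (0.06976)/(2.04550) = 1.76590
h(1.76590) = -0.04155
t₃ = 1.76590 − (-0.04155)·(1.76590 − 1.80000) / (-0.04155 − 0.69760) = 1.76590 − (0.00142)/(-0.73915) = 1.76781

1.768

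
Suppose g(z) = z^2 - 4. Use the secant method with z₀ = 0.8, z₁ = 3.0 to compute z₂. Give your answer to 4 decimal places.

1.6842

g(0.8) = -3.360000, g(3.0) = 5.000000
z₂ = 3.000000 − 5.000000·(3.000000 − 0.800000) / (5.000000 − (-3.360000)) = 3.000000 − (11.000000)/(8.360000) = 1.684211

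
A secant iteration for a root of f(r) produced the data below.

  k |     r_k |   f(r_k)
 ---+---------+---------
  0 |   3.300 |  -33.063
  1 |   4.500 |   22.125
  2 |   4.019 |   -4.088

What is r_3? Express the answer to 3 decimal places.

4.094

r_3 = 4.019 − (-4.088)·(4.019 − 4.500) / (-4.088 − 22.125)
   = 4.019 − (1.96633)/(-26.21300) = 4.09401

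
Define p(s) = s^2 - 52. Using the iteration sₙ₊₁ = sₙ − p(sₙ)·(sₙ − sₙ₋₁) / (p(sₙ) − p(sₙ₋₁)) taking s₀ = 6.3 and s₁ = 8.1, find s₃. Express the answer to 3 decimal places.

7.208

p(6.3) = -12.31000, p(8.1) = 13.61000
s₂ = 8.10000 − 13.61000·(8.10000 − 6.30000) / (13.61000 − (-12.31000)) = 8.10000 − (24.49800)/(25.92000) = 7.15486
p(7.15486) = -0.80796
s₃ = 7.15486 − (-0.80796)·(7.15486 − 8.10000) / (-0.80796 − 13.61000) = 7.15486 − (0.76364)/(-14.41796) = 7.20783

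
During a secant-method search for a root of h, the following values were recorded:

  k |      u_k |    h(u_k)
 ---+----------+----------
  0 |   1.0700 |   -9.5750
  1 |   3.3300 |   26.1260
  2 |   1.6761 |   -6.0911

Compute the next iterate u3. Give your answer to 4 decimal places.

u3 = 1.6761 − (-6.0911)·(1.6761 − 3.3300) / (-6.0911 − 26.1260)
   = 1.6761 − (10.074070)/(-32.217100) = 1.988793

1.9888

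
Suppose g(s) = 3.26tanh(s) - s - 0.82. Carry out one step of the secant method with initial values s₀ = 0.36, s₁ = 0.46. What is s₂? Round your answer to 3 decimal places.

0.391

g(0.36) = -0.05460, g(0.46) = 0.12207
s₂ = 0.46000 − 0.12207·(0.46000 − 0.36000) / (0.12207 − (-0.05460)) = 0.46000 − (0.01221)/(0.17668) = 0.39091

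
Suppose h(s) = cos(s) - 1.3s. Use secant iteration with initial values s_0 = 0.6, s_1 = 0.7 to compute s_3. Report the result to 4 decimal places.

0.6242

h(0.6) = 0.045336, h(0.7) = -0.145158
s_2 = 0.700000 − (-0.145158)·(0.700000 − 0.600000) / (-0.145158 − 0.045336) = 0.700000 − (-0.014516)/(-0.190493) = 0.623799
h(0.623799) = 0.000726
s_3 = 0.623799 − 0.000726·(0.623799 − 0.700000) / (0.000726 − (-0.145158)) = 0.623799 − (-0.000055)/(0.145884) = 0.624178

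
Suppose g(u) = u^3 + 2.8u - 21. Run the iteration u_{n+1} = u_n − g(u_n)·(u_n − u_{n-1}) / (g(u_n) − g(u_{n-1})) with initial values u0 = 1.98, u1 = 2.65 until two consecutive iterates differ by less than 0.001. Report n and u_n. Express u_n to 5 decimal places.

g(1.98) = -7.6936080, g(2.65) = 5.0296250
u2 = 2.6500000 − 5.0296250·(0.6700000)/(12.7232330) = 2.3851421;  |Δ| = 0.2648579
g(2.3851421) = -0.7527604
u3 = 2.3851421 − (-0.7527604)·(-0.2648579)/(-5.7823854) = 2.4196217;  |Δ| = 0.0344796
g(2.4196217) = -0.0592159
u4 = 2.4196217 − (-0.0592159)·(0.0344796)/(0.6935446) = 2.4225657;  |Δ| = 0.0029439
g(2.4225657) = 0.0007962
u5 = 2.4225657 − 0.0007962·(0.0029439)/(0.0600121) = 2.4225266;  |Δ| = 0.0000391
|u5 − u4| = 0.0000391 < 0.001

n = 5, u_n = 2.42253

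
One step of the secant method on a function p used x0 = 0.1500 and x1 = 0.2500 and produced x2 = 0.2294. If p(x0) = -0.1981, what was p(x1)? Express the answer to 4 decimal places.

0.0514

The secant line through (0.1500, -0.1981) and (0.2500, p(x1)) crosses zero at x2 = 0.2294.
So (0.1500, -0.1981), (0.2500, p(x1)), (0.2294, 0) are collinear:
p(x1) = -0.1981 · (0.2500 − 0.2294) / (0.1500 − 0.2294) = -0.1981 · (0.020600)/(-0.079400) = 0.051396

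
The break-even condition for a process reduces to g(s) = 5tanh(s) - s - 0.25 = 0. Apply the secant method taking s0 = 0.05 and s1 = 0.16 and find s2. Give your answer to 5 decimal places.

0.06274

g(0.05) = -0.0502081, g(0.16) = 0.3832425
s2 = 0.1600000 − 0.3832425·(0.1600000 − 0.0500000) / (0.3832425 − (-0.0502081)) = 0.1600000 − (0.0421567)/(0.4334506) = 0.0627417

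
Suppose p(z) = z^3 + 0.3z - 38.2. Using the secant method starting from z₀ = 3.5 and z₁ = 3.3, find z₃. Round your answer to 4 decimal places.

p(3.5) = 5.725000, p(3.3) = -1.273000
z₂ = 3.300000 − (-1.273000)·(3.300000 − 3.500000) / (-1.273000 − 5.725000) = 3.300000 − (0.254600)/(-6.998000) = 3.336382
p(3.336382) = -0.060339
z₃ = 3.336382 − (-0.060339)·(3.336382 − 3.300000) / (-0.060339 − (-1.273000)) = 3.336382 − (-0.002195)/(1.212661) = 3.338192

3.3382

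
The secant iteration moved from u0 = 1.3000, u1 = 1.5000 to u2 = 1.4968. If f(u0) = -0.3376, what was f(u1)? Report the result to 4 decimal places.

The secant line through (1.3000, -0.3376) and (1.5000, f(u1)) crosses zero at u2 = 1.4968.
So (1.3000, -0.3376), (1.5000, f(u1)), (1.4968, 0) are collinear:
f(u1) = -0.3376 · (1.5000 − 1.4968) / (1.3000 − 1.4968) = -0.3376 · (0.003200)/(-0.196800) = 0.005489

0.0055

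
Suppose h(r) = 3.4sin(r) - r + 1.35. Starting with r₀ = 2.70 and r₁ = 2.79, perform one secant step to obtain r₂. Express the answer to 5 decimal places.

2.72493

h(2.70) = 0.1030916, h(2.79) = -0.2690622
r₂ = 2.7900000 − (-0.2690622)·(2.7900000 − 2.7000000) / (-0.2690622 − 0.1030916) = 2.7900000 − (-0.0242156)/(-0.3721538) = 2.7249312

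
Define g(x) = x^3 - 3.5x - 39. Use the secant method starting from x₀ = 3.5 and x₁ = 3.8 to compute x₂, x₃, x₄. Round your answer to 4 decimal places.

g(3.5) = -8.375000, g(3.8) = 2.572000
x₂ = 3.800000 − 2.572000·(3.800000 − 3.500000) / (2.572000 − (-8.375000)) = 3.800000 − (0.771600)/(10.947000) = 3.729515
g(3.729515) = -0.178429
x₃ = 3.729515 − (-0.178429)·(3.729515 − 3.800000) / (-0.178429 − 2.572000) = 3.729515 − (0.012577)/(-2.750429) = 3.734088
g(3.734088) = -0.003395
x₄ = 3.734088 − (-0.003395)·(3.734088 − 3.729515) / (-0.003395 − (-0.178429)) = 3.734088 − (-0.000016)/(0.175034) = 3.734176

3.7295, 3.7341, 3.7342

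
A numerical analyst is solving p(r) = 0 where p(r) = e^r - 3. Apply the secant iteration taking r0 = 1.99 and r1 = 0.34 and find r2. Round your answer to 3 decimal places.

0.785

p(1.99) = 4.31553, p(0.34) = -1.59505
r2 = 0.34000 − (-1.59505)·(0.34000 − 1.99000) / (-1.59505 − 4.31553) = 0.34000 − (2.63184)/(-5.91059) = 0.78528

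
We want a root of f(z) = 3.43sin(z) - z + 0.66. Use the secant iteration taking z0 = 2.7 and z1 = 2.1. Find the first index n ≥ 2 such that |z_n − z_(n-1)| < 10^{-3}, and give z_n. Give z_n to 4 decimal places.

f(2.7) = -0.574087, f(2.1) = 1.520808
z2 = 2.100000 − 1.520808·(-0.600000)/(2.094895) = 2.535575;  |Δ| = 0.435575
f(2.535575) = 0.078147
z3 = 2.535575 − 0.078147·(0.435575)/(-1.442661) = 2.559170;  |Δ| = 0.023595
f(2.559170) = -0.012503
z4 = 2.559170 − (-0.012503)·(0.023595)/(-0.090650) = 2.555916;  |Δ| = 0.003254
f(2.555916) = 0.000063
z5 = 2.555916 − 0.000063·(-0.003254)/(0.012566) = 2.555932;  |Δ| = 0.000016
|z5 − z4| = 0.000016 < 10^{-3}

n = 5, z_n = 2.5559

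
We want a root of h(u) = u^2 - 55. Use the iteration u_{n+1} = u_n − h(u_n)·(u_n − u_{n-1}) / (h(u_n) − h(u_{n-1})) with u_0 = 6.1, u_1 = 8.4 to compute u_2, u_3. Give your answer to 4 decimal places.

7.3269, 7.4106

h(6.1) = -17.790000, h(8.4) = 15.560000
u_2 = 8.400000 − 15.560000·(8.400000 − 6.100000) / (15.560000 − (-17.790000)) = 8.400000 − (35.788000)/(33.350000) = 7.326897
h(7.326897) = -1.316587
u_3 = 7.326897 − (-1.316587)·(7.326897 − 8.400000) / (-1.316587 − 15.560000) = 7.326897 − (1.412834)/(-16.876587) = 7.410612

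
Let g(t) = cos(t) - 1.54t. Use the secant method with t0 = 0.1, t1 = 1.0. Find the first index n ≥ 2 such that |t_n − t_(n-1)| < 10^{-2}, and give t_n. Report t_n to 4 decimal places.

g(0.1) = 0.841004, g(1.0) = -0.999698
t2 = 1.000000 − (-0.999698)·(0.900000)/(-1.840702) = 0.511204;  |Δ| = 0.488796
g(0.511204) = 0.084902
t3 = 0.511204 − 0.084902·(-0.488796)/(1.084600) = 0.549467;  |Δ| = 0.038263
g(0.549467) = 0.006624
t4 = 0.549467 − 0.006624·(0.038263)/(-0.078278) = 0.552705;  |Δ| = 0.003238
|t4 − t3| = 0.003238 < 10^{-2}

n = 4, t_n = 0.5527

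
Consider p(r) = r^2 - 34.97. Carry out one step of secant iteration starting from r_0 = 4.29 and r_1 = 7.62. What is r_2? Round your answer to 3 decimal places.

p(4.29) = -16.56590, p(7.62) = 23.09440
r_2 = 7.62000 − 23.09440·(7.62000 − 4.29000) / (23.09440 − (-16.56590)) = 7.62000 − (76.90435)/(39.66030) = 5.68092

5.681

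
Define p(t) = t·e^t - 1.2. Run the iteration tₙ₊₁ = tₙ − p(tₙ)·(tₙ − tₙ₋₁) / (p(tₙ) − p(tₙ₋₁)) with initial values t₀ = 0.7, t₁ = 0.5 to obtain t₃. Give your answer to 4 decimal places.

0.6364

p(0.7) = 0.209627, p(0.5) = -0.375639
t₂ = 0.500000 − (-0.375639)·(0.500000 − 0.700000) / (-0.375639 − 0.209627) = 0.500000 − (0.075128)/(-0.585266) = 0.628365
p(0.628365) = -0.022102
t₃ = 0.628365 − (-0.022102)·(0.628365 − 0.500000) / (-0.022102 − (-0.375639)) = 0.628365 − (-0.002837)/(0.353538) = 0.636390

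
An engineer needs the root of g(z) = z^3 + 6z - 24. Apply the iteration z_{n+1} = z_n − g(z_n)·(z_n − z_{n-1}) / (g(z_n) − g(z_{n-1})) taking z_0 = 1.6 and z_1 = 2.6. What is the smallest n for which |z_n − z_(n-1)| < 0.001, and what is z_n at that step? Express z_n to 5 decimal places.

g(1.6) = -10.3040000, g(2.6) = 9.1760000
z_2 = 2.6000000 − 9.1760000·(1.0000000)/(19.4800000) = 2.1289528;  |Δ| = 0.4710472
g(2.1289528) = -1.5769329
z_3 = 2.1289528 − (-1.5769329)·(-0.4710472)/(-10.7529329) = 2.1980325;  |Δ| = 0.0690797
g(2.1980325) = -0.1923472
z_4 = 2.1980325 − (-0.1923472)·(0.0690797)/(1.3845856) = 2.2076291;  |Δ| = 0.0095966
g(2.2076291) = 0.0049338
z_5 = 2.2076291 − 0.0049338·(0.0095966)/(0.1972810) = 2.2073891;  |Δ| = 0.0002400
|z_5 − z_4| = 0.0002400 < 0.001

n = 5, z_n = 2.20739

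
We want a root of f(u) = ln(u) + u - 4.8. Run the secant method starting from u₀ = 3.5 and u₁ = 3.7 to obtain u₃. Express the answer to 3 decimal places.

3.537

f(3.5) = -0.04724, f(3.7) = 0.20833
u₂ = 3.70000 − 0.20833·(3.70000 − 3.50000) / (0.20833 − (-0.04724)) = 3.70000 − (0.04167)/(0.25557) = 3.53697
f(3.53697) = 0.00024
u₃ = 3.53697 − 0.00024·(3.53697 − 3.70000) / (0.00024 − 0.20833) = 3.53697 − (-0.00004)/(-0.20810) = 3.53678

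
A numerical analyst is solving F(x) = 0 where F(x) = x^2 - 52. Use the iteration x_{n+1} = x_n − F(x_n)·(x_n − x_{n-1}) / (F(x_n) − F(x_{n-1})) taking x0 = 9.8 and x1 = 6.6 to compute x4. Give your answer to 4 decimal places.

7.2111

F(9.8) = 44.040000, F(6.6) = -8.440000
x2 = 6.600000 − (-8.440000)·(6.600000 − 9.800000) / (-8.440000 − 44.040000) = 6.600000 − (27.008000)/(-52.480000) = 7.114634
F(7.114634) = -1.381981
x3 = 7.114634 − (-1.381981)·(7.114634 − 6.600000) / (-1.381981 − (-8.440000)) = 7.114634 − (-0.711215)/(7.058019) = 7.215401
F(7.215401) = 0.062012
x4 = 7.215401 − 0.062012·(7.215401 − 7.114634) / (0.062012 − (-1.381981)) = 7.215401 − (0.006249)/(1.443993) = 7.211074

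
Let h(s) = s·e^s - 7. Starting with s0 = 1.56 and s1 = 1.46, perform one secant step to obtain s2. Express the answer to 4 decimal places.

1.5227

h(1.56) = 0.423761, h(1.46) = -0.713299
s2 = 1.460000 − (-0.713299)·(1.460000 − 1.560000) / (-0.713299 − 0.423761) = 1.460000 − (0.071330)/(-1.137060) = 1.522732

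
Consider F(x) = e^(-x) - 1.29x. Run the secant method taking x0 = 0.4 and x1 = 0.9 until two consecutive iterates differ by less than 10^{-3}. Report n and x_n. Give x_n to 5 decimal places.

F(0.4) = 0.1543200, F(0.9) = -0.7544303
x2 = 0.9000000 − (-0.7544303)·(0.5000000)/(-0.9087504) = 0.4849078;  |Δ| = 0.4150922
F(0.4849078) = -0.0097772
x3 = 0.4849078 − (-0.0097772)·(-0.4150922)/(0.7446532) = 0.4794578;  |Δ| = 0.0054501
F(0.4794578) = 0.0006185
x4 = 0.4794578 − 0.0006185·(-0.0054501)/(0.0103957) = 0.4797820;  |Δ| = 0.0003243
|x4 − x3| = 0.0003243 < 10^{-3}

n = 4, x_n = 0.47978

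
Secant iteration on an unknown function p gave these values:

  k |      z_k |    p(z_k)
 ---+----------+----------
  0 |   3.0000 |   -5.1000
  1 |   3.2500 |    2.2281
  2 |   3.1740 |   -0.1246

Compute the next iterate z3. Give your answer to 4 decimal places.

3.1780

z3 = 3.1740 − (-0.1246)·(3.1740 − 3.2500) / (-0.1246 − 2.2281)
   = 3.1740 − (0.009470)/(-2.352700) = 3.178025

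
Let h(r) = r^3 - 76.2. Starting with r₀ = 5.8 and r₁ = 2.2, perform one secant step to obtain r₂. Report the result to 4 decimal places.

3.4793

h(5.8) = 118.912000, h(2.2) = -65.552000
r₂ = 2.200000 − (-65.552000)·(2.200000 − 5.800000) / (-65.552000 − 118.912000) = 2.200000 − (235.987200)/(-184.464000) = 3.479313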